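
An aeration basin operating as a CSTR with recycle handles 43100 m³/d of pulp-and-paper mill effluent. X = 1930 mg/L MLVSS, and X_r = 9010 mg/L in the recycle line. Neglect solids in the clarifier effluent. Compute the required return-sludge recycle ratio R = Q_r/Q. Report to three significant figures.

R ≈ 0.273

Mass balance around the secondary clarifier (neglecting effluent solids): R = X / (X_r − X) = 1930 / (9010 − 1930) = 0.2726.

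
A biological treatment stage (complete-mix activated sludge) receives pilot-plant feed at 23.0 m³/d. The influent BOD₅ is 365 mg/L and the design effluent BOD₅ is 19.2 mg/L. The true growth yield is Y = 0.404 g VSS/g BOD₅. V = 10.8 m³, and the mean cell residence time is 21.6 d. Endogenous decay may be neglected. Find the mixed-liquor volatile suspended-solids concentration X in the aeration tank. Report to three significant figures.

X ≈ 6430 mg/L

Without decay, X = Y Q (S₀−S) θ_c / V = 0.404 × 23.0 × (365 − 19.2) × 21.6 / 10.8 = 6426 mg/L.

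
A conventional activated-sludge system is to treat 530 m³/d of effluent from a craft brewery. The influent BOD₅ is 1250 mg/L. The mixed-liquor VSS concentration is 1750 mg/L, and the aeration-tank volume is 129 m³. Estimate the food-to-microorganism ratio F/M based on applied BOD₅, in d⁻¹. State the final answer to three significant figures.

F/M ≈ 2.93 d⁻¹

Food-to-microorganism ratio F/M = Q S₀ / (V X) = 530 × 1250 / (129.0 × 1750) = 2.935 d⁻¹.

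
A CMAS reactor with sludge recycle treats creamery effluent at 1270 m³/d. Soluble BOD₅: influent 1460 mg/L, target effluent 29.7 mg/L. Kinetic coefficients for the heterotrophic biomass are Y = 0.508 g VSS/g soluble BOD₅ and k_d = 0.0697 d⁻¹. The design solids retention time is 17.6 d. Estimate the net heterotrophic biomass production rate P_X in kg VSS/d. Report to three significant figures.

Observed yield with endogenous decay: Y_obs = Y / (1 + k_d·θ_c) = 0.508 / (1 + 0.0697 × 17.6) = 0.508 / 2.227 = 0.2281 g VSS/g soluble BOD₅.
ΔS = 1460 − 29.7 = 1430 mg/L, so the substrate removal rate is 1270 × 1430/1000 = 1816 kg soluble BOD₅/d.
So the net sludge growth is P_X = 0.2281 × 1816 = 414.4 kg VSS/d.

P_X ≈ 414 kg VSS/d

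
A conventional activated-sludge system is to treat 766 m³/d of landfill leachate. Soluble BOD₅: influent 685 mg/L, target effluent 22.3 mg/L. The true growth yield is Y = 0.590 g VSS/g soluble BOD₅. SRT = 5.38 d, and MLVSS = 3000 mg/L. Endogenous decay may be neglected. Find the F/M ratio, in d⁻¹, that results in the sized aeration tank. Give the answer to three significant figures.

F/M ≈ 0.326 d⁻¹

Biomass mass balance (decay neglected): V·X = Y·Q·(S₀ − S)·θ_c, so V = 0.590 × 766 × (685 − 22.3) × 5.38 / 3000 = 537.1 m³.
Food-to-microorganism ratio F/M = Q S₀ / (V X) = 766 × 685 / (537.1 × 3000) = 0.3256 d⁻¹.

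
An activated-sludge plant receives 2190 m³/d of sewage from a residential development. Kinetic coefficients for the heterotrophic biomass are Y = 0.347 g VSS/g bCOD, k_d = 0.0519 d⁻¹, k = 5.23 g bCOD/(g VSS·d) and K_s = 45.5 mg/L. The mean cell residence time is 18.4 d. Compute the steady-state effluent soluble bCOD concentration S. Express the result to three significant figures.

S ≈ 2.83 mg/L

For a completely mixed reactor with recycle the Lawrence–McCarty relation gives S = K_s·(1 + k_d·θ_c) / [θ_c·(Y·k − k_d) − 1] = 45.5 × (1 + 0.0519 × 18.4) / [18.4 × (0.347 × 5.23 − 0.0519) − 1] = 88.95 / 31.44 = 2.829 mg/L.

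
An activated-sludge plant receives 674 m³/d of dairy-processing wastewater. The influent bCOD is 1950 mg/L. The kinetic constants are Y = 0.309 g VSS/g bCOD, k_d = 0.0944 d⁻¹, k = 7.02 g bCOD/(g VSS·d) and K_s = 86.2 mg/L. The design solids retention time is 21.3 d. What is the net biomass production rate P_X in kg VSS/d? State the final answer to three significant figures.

P_X ≈ 134 kg VSS/d

From the Monod/SRT balance for a CMAS, S = K_s·(1+k_d θ_c)/[θ_c·(Y k − k_d) − 1] = 86.2 × (1 + 0.0944 × 21.3) / [21.3 × (0.309 × 7.02 − 0.0944) − 1] = 259.5 / 43.19 = 6.009 mg/L.
The observed yield is Y_obs = Y/(1 + k_d·θ_c) = 0.309 / (1 + 0.0944 × 21.3) = 0.309 / 3.011 = 0.1026 g VSS per g bCOD removed.
ΔS = 1950 − 6.01 = 1944 mg/L, so the substrate removal rate is 674 × 1944/1000 = 1310 kg bCOD/d.
Biomass produced: P_X = Y_obs·Q·ΔS = 0.1026 × 1310 ≈ 134.5 kg VSS/d.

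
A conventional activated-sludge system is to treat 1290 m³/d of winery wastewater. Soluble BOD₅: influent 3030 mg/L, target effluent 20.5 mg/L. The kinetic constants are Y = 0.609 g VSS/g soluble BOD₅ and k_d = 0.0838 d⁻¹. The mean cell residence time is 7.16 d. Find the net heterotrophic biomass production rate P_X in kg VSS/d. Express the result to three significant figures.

Correct the yield for decay: Y_obs = Y/(1 + k_d θ_c) = 0.609 / (1 + 0.0838 × 7.16) = 0.609 / 1.600 = 0.3806.
Mass of soluble BOD₅ removed per day: Q(S₀ − S) = 1290 × 3010 g/m³ = 3882 kg/d.
So the net sludge growth is P_X = 0.3806 × 3882 = 1478 kg VSS/d.

P_X ≈ 1480 kg VSS/d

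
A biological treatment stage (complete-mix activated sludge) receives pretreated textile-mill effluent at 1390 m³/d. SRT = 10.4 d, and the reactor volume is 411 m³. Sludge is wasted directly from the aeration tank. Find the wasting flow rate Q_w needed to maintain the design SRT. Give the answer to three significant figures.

Q_w ≈ 39.5 m³/d

With mixed-liquor wasting, θ_c = V/Q_w, so Q_w = V/θ_c = 411.0/10.4 = 39.52 m³/d.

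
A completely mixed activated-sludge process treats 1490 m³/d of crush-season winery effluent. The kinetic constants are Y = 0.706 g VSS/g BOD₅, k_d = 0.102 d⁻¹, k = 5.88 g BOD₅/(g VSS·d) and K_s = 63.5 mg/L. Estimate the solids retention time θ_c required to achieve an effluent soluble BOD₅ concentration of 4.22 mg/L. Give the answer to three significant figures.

θ_c ≈ 6.38 d

From 1/θ_c = Y·k·S/(K_s + S) − k_d: Y·k·S/(K_s+S) = 0.706 × 5.88 × 4.22 / (63.5 + 4.22) = 0.2587 d⁻¹.
θ_c = 1/(μ − k_d) = 1/(0.2587 − 0.102) = 1/0.1567 = 6.382 d.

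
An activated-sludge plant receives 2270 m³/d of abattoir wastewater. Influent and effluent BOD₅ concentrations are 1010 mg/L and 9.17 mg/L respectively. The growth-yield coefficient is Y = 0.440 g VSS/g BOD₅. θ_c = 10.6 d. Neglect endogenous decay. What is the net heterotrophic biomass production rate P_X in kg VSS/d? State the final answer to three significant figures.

No decay correction is needed, so Y_obs = Y = 0.440.
Q·(S₀ − S) = 2270 × (1010 − 9.17) × 10⁻³ = 2272 kg/d removed.
Net biomass production P_X = Y_obs × Q·(S₀ − S) = 0.4400 × 2272 = 999.6 kg VSS/d.

P_X ≈ 1000 kg VSS/d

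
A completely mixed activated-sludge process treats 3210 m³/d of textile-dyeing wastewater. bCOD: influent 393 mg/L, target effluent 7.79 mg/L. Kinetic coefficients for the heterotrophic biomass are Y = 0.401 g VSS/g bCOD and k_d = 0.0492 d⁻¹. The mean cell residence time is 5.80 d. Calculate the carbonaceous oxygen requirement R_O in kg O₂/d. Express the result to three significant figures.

R_O ≈ 689 kg O₂/d

Observed yield with endogenous decay: Y_obs = Y / (1 + k_d·θ_c) = 0.401 / (1 + 0.0492 × 5.80) = 0.401 / 1.285 = 0.3120 g VSS/g bCOD.
Substrate removed = Q·(S₀ − S) = 3210 m³/d × (393 − 7.79) g/m³ = 1.24×10^6 g/d = 1237 kg/d.
Net sludge production P_X = 0.3120 × 1237 = 385.8 kg VSS/d.
R_O = Q·ΔS − 1.42 P_X = 1237 − 547.8 = 688.7 kg O₂/d.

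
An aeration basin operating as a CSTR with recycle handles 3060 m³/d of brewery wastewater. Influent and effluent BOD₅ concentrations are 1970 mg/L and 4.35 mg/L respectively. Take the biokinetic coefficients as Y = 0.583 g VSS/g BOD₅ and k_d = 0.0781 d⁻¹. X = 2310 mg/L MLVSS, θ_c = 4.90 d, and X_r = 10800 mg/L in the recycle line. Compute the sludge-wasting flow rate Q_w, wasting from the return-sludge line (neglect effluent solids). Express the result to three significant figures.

Q_w ≈ 235 m³/d

Steady-state biomass mass balance: V·X·(1 + k_d·θ_c) = Y·Q·(S₀ − S)·θ_c, so V = 0.583 × 3060 × (1970 − 4.35) × 4.90 / [2310 × (1 + 0.0781 × 4.90)] = 1.72×10^7 / 3194 = 5380 m³.
Q_w = (V·X)/(θ_c X_r) = 5380 × 2310 / (4.90 × 10800) = 234.8 m³/d.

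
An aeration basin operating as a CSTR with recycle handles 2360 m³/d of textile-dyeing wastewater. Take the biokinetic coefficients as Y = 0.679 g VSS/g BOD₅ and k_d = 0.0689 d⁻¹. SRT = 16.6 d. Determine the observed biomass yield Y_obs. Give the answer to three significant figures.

Y_obs ≈ 0.317 g VSS/g BOD₅

Observed yield with endogenous decay: Y_obs = Y / (1 + k_d·θ_c) = 0.679 / (1 + 0.0689 × 16.6) = 0.679 / 2.144 = 0.3167 g VSS/g BOD₅.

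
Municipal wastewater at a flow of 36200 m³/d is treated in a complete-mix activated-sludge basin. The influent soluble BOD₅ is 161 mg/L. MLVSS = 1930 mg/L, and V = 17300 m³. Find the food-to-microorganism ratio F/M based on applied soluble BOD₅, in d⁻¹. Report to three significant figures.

F/M = applied load / biomass = Q·S₀/(V·X) = 36200 × 161 / (17300 × 1930) = 0.1746 d⁻¹.

F/M ≈ 0.175 d⁻¹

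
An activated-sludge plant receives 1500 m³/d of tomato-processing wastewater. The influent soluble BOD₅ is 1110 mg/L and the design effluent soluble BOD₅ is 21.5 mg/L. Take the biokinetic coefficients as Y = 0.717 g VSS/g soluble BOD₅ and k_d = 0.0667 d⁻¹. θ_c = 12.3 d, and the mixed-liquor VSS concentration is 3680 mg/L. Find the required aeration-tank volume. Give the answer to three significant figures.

From the SRT design equation V = Y Q (S₀−S) θ_c / [X (1 + k_d θ_c)] = 0.717 × 1500 × (1110 − 21.5) × 12.3 / [3680 × (1 + 0.0667 × 12.3)] = 1.44×10^7 / 6699 = 2149 m³.

V ≈ 2150 m³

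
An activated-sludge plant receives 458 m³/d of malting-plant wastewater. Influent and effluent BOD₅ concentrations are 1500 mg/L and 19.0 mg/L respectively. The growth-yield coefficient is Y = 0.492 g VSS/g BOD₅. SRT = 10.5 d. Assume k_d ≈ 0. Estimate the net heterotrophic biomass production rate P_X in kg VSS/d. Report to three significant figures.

P_X ≈ 334 kg VSS/d

With endogenous decay neglected, the observed yield equals the true yield: Y_obs = Y = 0.492 g VSS/g BOD₅.
Substrate removed = Q·(S₀ − S) = 458 m³/d × (1500 − 19.0) g/m³ = 6.78×10^5 g/d = 678.3 kg/d.
P_X = Y_obs · Q(S₀ − S) = 0.4920 × 678.3 = 333.7 kg VSS/d.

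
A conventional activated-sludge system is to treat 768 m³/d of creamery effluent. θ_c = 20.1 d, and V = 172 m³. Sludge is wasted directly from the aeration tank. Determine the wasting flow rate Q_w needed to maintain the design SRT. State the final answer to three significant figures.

Q_w ≈ 8.56 m³/d

With mixed-liquor wasting, θ_c = V/Q_w, so Q_w = V/θ_c = 172.0/20.1 = 8.557 m³/d.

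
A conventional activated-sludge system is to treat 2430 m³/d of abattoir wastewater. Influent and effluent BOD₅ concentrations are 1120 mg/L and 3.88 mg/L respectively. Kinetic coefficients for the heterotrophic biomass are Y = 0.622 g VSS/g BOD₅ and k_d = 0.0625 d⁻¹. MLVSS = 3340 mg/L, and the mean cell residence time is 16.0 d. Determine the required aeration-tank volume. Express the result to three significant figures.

V ≈ 4040 m³

Rearranging the biomass balance for a CMAS with decay, V = Y·Q·ΔS·θ_c / [X·(1+k_d θ_c)] = 0.622 × 2430 × (1120 − 3.88) × 16.0 / [3340 × (1 + 0.0625 × 16.0)] = 2.7×10^7 / 6680 = 4041 m³.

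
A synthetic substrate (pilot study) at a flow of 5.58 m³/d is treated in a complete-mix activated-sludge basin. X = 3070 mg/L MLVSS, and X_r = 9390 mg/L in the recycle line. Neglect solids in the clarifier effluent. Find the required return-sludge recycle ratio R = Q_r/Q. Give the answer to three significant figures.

R ≈ 0.486

R = Q_r/Q = X/(X_r − X) = 3070 / (9390 − 3070) = 0.4858.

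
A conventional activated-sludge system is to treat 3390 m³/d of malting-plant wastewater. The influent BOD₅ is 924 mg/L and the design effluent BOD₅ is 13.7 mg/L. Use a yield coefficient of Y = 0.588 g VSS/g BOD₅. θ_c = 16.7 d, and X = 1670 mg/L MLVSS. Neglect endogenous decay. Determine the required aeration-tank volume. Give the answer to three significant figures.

V ≈ 18100 m³

With k_d = 0 the design equation reduces to V = Y Q (S₀−S) θ_c / X = 0.588 × 3390 × (924 − 13.7) × 16.7 / 1670 = 18145 m³.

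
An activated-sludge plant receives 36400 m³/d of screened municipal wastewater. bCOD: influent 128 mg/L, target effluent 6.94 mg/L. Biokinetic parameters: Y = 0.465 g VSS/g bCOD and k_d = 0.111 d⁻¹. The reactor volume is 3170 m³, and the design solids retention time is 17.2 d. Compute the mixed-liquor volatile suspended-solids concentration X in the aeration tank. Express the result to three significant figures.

X ≈ 3820 mg/L

X = Y·Q·ΔS·θ_c / [V·(1 + k_d θ_c)] = 0.465 × 36400 × (128 − 6.94) × 17.2 / [3170 × (1 + 0.111 × 17.2)] = 3822 mg/L.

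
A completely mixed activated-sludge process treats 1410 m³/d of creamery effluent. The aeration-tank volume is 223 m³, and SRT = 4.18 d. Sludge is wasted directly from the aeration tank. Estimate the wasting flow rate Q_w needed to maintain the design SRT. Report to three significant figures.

Wasting from the aeration tank: Q_w = V / θ_c = 223.0 / 4.18 = 53.35 m³/d.

Q_w ≈ 53.3 m³/d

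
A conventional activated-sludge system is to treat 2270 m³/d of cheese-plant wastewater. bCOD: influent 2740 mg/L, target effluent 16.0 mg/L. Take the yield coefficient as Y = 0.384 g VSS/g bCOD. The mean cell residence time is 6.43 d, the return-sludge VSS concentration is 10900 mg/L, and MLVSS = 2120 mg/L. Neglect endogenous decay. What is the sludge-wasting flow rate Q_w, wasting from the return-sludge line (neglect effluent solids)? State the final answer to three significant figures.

Q_w ≈ 218 m³/d

Biomass mass balance (decay neglected): V·X = Y·Q·(S₀ − S)·θ_c, so V = 0.384 × 2270 × (2740 − 16.0) × 6.43 / 2120 = 7202 m³.
Q_w = (V·X)/(θ_c X_r) = 7202 × 2120 / (6.43 × 10900) = 217.8 m³/d.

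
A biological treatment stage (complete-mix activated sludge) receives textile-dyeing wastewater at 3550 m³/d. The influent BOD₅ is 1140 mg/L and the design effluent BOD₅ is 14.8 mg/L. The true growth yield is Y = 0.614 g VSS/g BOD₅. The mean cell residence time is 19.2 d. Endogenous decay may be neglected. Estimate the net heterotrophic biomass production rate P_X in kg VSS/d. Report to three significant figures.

P_X ≈ 2450 kg VSS/d

No decay correction is needed, so Y_obs = Y = 0.614.
Q·(S₀ − S) = 3550 × (1140 − 14.8) × 10⁻³ = 3994 kg/d removed.
So the net sludge growth is P_X = 0.6140 × 3994 = 2453 kg VSS/d.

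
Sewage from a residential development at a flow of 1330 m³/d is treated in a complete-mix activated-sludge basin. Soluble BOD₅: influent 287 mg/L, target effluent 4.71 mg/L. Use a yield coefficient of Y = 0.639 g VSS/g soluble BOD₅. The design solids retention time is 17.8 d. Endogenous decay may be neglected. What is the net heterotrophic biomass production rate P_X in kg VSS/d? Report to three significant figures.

No decay correction is needed, so Y_obs = Y = 0.639.
ΔS = 287 − 4.71 = 282.3 mg/L, so the substrate removal rate is 1330 × 282.3/1000 = 375.4 kg soluble BOD₅/d.
P_X = Y_obs · Q(S₀ − S) = 0.6390 × 375.4 = 239.9 kg VSS/d.

P_X ≈ 240 kg VSS/d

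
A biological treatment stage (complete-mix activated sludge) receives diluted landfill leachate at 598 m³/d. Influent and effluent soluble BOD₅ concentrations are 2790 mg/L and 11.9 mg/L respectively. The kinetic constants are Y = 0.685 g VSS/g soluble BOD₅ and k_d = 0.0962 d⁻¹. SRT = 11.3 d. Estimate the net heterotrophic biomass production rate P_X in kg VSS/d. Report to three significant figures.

P_X ≈ 545 kg VSS/d

Observed yield with endogenous decay: Y_obs = Y / (1 + k_d·θ_c) = 0.685 / (1 + 0.0962 × 11.3) = 0.685 / 2.087 = 0.3282 g VSS/g soluble BOD₅.
Substrate removed = Q·(S₀ − S) = 598 m³/d × (2790 − 11.9) g/m³ = 1.66×10^6 g/d = 1661 kg/d.
Biomass produced: P_X = Y_obs·Q·ΔS = 0.3282 × 1661 ≈ 545.3 kg VSS/d.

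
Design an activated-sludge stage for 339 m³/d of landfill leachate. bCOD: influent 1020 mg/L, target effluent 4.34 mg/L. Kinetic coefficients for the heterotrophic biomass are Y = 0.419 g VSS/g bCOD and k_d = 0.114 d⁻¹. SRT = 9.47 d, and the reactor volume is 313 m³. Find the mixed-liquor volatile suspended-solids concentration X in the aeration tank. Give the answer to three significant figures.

X = Y·Q·ΔS·θ_c / [V·(1 + k_d θ_c)] = 0.419 × 339 × (1020 − 4.34) × 9.47 / [313 × (1 + 0.114 × 9.47)] = 2099 mg/L.

X ≈ 2100 mg/L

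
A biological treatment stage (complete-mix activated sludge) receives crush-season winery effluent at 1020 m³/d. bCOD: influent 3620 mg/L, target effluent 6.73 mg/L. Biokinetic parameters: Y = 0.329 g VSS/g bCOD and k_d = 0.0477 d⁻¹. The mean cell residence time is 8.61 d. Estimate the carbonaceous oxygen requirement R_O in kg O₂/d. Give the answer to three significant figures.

Correct the yield for decay: Y_obs = Y/(1 + k_d θ_c) = 0.329 / (1 + 0.0477 × 8.61) = 0.329 / 1.411 = 0.2332.
Substrate removed = Q·(S₀ − S) = 1020 m³/d × (3620 − 6.73) g/m³ = 3.69×10^6 g/d = 3686 kg/d.
P_X = Y_obs·Q·(S₀ − S) = 0.2332 × 3686 = 859.5 kg VSS/d.
R_O = Q·(S₀ − S) − 1.42·P_X = 3686 − 1.42 × 859.5 = 2465 kg O₂/d.

R_O ≈ 2460 kg O₂/d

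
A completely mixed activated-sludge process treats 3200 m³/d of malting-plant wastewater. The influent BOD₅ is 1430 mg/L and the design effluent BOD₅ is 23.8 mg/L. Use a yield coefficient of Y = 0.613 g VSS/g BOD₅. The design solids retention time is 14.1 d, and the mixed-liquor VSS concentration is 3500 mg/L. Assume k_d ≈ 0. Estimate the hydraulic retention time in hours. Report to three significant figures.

Biomass mass balance (decay neglected): V·X = Y·Q·(S₀ − S)·θ_c, so V = 0.613 × 3200 × (1430 − 23.8) × 14.1 / 3500 = 11112 m³.
Hydraulic retention time τ = V/Q = 11112 / 3200 = 3.473 d = 83.34 h.

τ ≈ 83.3 h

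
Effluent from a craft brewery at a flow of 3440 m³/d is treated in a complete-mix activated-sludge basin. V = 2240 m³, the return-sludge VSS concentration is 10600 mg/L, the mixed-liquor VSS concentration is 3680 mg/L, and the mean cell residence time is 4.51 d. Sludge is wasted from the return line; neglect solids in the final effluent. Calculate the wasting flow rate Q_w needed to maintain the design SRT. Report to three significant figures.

Q_w ≈ 172 m³/d

Wasting from the return line (neglecting effluent solids): Q_w = V·X / (θ_c·X_r) = 2240 × 3680 / (4.51 × 10600) = 172.4 m³/d.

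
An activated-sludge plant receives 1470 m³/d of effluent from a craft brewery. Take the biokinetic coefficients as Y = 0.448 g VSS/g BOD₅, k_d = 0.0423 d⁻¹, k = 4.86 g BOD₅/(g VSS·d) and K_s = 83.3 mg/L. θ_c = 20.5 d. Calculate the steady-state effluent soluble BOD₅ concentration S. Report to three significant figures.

S ≈ 3.64 mg/L

For a completely mixed reactor with recycle the Lawrence–McCarty relation gives S = K_s·(1 + k_d·θ_c) / [θ_c·(Y·k − k_d) − 1] = 83.3 × (1 + 0.0423 × 20.5) / [20.5 × (0.448 × 4.86 − 0.0423) − 1] = 155.5 / 42.77 = 3.637 mg/L.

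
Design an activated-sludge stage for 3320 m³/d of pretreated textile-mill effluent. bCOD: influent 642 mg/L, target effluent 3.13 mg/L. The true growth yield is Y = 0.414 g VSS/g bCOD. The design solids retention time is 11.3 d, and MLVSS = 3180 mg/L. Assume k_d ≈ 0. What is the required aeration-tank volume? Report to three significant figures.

With k_d = 0 the design equation reduces to V = Y Q (S₀−S) θ_c / X = 0.414 × 3320 × (642 − 3.13) × 11.3 / 3180 = 3120 m³.

V ≈ 3120 m³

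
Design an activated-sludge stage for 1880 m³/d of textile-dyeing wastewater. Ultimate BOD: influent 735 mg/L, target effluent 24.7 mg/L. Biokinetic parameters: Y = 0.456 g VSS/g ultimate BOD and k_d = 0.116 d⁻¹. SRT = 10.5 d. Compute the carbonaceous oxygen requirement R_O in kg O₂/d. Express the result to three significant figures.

Observed yield with endogenous decay: Y_obs = Y / (1 + k_d·θ_c) = 0.456 / (1 + 0.116 × 10.5) = 0.456 / 2.218 = 0.2056 g VSS/g ultimate BOD.
Substrate removed = Q·(S₀ − S) = 1880 m³/d × (735 − 24.7) g/m³ = 1.34×10^6 g/d = 1335 kg/d.
Net sludge production P_X = 0.2056 × 1335 = 274.5 kg VSS/d.
R_O = Q·ΔS − 1.42 P_X = 1335 − 389.8 = 945.5 kg O₂/d.

R_O ≈ 946 kg O₂/d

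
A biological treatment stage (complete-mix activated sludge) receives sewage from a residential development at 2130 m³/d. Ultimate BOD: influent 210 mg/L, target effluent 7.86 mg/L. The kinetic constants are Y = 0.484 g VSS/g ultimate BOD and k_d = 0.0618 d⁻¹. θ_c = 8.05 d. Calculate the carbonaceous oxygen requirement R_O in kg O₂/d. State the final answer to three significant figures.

R_O ≈ 233 kg O₂/d

Observed yield with endogenous decay: Y_obs = Y / (1 + k_d·θ_c) = 0.484 / (1 + 0.0618 × 8.05) = 0.484 / 1.497 = 0.3232 g VSS/g ultimate BOD.
Q·(S₀ − S) = 2130 × (210 − 7.86) × 10⁻³ = 430.6 kg/d removed.
Biomass synthesised: P_X = Y_obs × 430.6 = 139.2 kg VSS/d.
Carbonaceous O₂ demand = substrate oxidised − cell-mass equivalent = 430.6 − 1.42 × 139.2 = 233.0 kg O₂/d.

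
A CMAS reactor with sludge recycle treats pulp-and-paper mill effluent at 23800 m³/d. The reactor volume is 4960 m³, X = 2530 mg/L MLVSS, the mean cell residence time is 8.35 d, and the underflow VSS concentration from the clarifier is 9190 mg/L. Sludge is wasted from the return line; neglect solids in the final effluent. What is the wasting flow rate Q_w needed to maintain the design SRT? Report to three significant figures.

Q_w ≈ 164 m³/d

Wasting from the return line (neglecting effluent solids): Q_w = V·X / (θ_c·X_r) = 4960 × 2530 / (8.35 × 9190) = 163.5 m³/d.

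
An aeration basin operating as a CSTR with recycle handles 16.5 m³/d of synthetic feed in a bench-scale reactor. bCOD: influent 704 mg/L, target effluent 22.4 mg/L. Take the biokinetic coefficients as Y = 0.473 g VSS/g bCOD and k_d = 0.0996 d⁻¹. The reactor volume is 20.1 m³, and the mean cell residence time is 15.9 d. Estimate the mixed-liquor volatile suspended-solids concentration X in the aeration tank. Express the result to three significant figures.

X ≈ 1630 mg/L

X = Y·Q·ΔS·θ_c / [V·(1 + k_d θ_c)] = 0.473 × 16.5 × (704 − 22.4) × 15.9 / [20.1 × (1 + 0.0996 × 15.9)] = 1629 mg/L.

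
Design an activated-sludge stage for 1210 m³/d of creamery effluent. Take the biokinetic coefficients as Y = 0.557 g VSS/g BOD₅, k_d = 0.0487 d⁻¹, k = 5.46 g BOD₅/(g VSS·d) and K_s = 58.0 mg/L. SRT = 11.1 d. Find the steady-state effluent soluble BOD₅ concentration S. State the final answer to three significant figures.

Effluent substrate depends only on kinetics and SRT: S = K_s(1 + k_d θ_c) / [θ_c(Yk − k_d) − 1] = 58.0 × (1 + 0.0487 × 11.1) / [11.1 × (0.557 × 5.46 − 0.0487) − 1] = 89.35 / 32.22 = 2.773 mg/L.

S ≈ 2.77 mg/L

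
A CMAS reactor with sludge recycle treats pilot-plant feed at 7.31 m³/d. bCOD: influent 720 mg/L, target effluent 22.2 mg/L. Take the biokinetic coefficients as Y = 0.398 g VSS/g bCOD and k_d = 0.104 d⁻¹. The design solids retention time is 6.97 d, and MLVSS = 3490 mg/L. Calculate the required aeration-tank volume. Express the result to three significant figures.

V ≈ 2.35 m³

Steady-state biomass mass balance: V·X·(1 + k_d·θ_c) = Y·Q·(S₀ − S)·θ_c, so V = 0.398 × 7.31 × (720 − 22.2) × 6.97 / [3490 × (1 + 0.104 × 6.97)] = 1.42×10^4 / 6020 = 2.351 m³.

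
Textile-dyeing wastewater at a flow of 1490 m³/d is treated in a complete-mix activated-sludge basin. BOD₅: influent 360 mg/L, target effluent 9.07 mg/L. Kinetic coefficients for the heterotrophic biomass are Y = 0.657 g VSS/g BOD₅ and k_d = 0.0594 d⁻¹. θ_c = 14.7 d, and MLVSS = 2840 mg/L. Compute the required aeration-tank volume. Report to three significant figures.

From the SRT design equation V = Y Q (S₀−S) θ_c / [X (1 + k_d θ_c)] = 0.657 × 1490 × (360 − 9.07) × 14.7 / [2840 × (1 + 0.0594 × 14.7)] = 5.05×10^6 / 5320 = 949.3 m³.

V ≈ 949 m³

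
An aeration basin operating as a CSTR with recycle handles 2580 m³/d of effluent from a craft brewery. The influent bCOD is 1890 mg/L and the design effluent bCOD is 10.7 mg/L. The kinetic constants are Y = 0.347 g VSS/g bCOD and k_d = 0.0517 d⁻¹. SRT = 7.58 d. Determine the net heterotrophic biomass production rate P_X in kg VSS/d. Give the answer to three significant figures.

P_X ≈ 1210 kg VSS/d

Y_obs = Y / (1 + k_d θ_c) = 0.347 / (1 + 0.0517 × 7.58) = 0.347 / 1.392 = 0.2493.
ΔS = 1890 − 10.7 = 1879 mg/L, so the substrate removal rate is 2580 × 1879/1000 = 4849 kg bCOD/d.
Biomass produced: P_X = Y_obs·Q·ΔS = 0.2493 × 4849 ≈ 1209 kg VSS/d.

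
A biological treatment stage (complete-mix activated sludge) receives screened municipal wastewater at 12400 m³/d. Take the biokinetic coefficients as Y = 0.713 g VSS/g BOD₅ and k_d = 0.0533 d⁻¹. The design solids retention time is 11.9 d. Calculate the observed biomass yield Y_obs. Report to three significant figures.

Y_obs ≈ 0.436 g VSS/g BOD₅

The observed yield is Y_obs = Y/(1 + k_d·θ_c) = 0.713 / (1 + 0.0533 × 11.9) = 0.713 / 1.634 = 0.4363 g VSS per g BOD₅ removed.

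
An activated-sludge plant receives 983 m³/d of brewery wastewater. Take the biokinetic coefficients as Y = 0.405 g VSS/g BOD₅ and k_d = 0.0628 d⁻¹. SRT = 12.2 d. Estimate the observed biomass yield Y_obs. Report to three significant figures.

The observed yield is Y_obs = Y/(1 + k_d·θ_c) = 0.405 / (1 + 0.0628 × 12.2) = 0.405 / 1.766 = 0.2293 g VSS per g BOD₅ removed.

Y_obs ≈ 0.229 g VSS/g BOD₅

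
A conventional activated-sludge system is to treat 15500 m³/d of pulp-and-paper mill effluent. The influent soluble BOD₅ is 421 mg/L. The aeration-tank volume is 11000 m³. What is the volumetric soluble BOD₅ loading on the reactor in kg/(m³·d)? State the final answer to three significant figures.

Volumetric loading L_v = Q·S₀ / V = 15500 × 421 g/m³ / 11000 m³ = 593.2 g/(m³·d) = 0.5932 kg soluble BOD₅/(m³·d).

L_v ≈ 0.593 kg soluble BOD₅/(m³·d)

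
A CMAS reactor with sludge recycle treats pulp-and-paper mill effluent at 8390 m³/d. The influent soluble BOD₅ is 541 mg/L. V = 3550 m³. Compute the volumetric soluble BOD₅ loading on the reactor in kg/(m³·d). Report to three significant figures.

L_v ≈ 1.28 kg soluble BOD₅/(m³·d)

Applied soluble BOD₅ load per unit volume = Q·S₀/V = (8390 × 541/1000)/3550 = 1.279 kg soluble BOD₅·m⁻³·d⁻¹.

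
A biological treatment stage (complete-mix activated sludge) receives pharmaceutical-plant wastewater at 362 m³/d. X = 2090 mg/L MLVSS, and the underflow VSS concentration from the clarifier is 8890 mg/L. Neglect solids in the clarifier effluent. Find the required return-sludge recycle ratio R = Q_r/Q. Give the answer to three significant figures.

Solids balance on the clarifier gives (1+R)X = R·X_r, so R = X/(X_r − X) = 2090 / (8890 − 2090) = 0.3074.

R ≈ 0.307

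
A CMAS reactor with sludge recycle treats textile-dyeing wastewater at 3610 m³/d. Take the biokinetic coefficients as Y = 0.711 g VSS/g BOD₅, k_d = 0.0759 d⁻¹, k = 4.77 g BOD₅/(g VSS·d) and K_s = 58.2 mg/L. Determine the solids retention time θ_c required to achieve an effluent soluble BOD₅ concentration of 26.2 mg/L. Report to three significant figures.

θ_c ≈ 1.02 d

At the target effluent, Y k S/(K_s+S) = 0.711×4.77×26.2/84.40 = 1.053 d⁻¹.
1/θ_c = 1.053 − 0.0759 = 0.9769 d⁻¹, so θ_c = 1.024 d.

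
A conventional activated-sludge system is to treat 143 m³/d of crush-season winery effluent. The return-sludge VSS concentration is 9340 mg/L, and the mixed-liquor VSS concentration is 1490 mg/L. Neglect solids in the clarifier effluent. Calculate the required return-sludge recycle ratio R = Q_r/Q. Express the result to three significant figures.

Solids balance on the clarifier gives (1+R)X = R·X_r, so R = X/(X_r − X) = 1490 / (9340 − 1490) = 0.1898.

R ≈ 0.190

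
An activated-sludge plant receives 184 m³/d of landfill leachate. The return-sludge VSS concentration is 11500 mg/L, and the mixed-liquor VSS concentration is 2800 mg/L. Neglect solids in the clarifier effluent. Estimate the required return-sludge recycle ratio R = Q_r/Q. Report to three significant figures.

R ≈ 0.322

Mass balance around the secondary clarifier (neglecting effluent solids): R = X / (X_r − X) = 2800 / (11500 − 2800) = 0.3218.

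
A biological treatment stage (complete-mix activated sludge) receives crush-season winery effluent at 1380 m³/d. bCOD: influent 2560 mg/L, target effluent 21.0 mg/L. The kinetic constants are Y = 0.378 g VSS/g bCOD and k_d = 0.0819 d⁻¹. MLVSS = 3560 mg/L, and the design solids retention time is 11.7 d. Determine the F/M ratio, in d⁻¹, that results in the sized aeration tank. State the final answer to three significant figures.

F/M ≈ 0.446 d⁻¹

From the SRT design equation V = Y Q (S₀−S) θ_c / [X (1 + k_d θ_c)] = 0.378 × 1380 × (2560 − 21.0) × 11.7 / [3560 × (1 + 0.0819 × 11.7)] = 1.55×10^7 / 6971 = 2223 m³.
F/M = Q·S₀ / (V·X) = 1380 × 2560 / (2223 × 3560) = 0.4464 g bCOD·(g VSS·d)⁻¹.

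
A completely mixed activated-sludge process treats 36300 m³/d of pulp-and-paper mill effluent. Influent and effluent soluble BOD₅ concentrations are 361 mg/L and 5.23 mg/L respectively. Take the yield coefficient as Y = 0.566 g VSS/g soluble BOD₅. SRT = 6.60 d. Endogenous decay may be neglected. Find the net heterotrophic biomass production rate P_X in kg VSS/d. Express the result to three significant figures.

P_X ≈ 7310 kg VSS/d

No decay correction is needed, so Y_obs = Y = 0.566.
Mass of soluble BOD₅ removed per day: Q(S₀ − S) = 36300 × 355.8 g/m³ = 12914 kg/d.
Net biomass production P_X = Y_obs × Q·(S₀ − S) = 0.5660 × 12914 = 7310 kg VSS/d.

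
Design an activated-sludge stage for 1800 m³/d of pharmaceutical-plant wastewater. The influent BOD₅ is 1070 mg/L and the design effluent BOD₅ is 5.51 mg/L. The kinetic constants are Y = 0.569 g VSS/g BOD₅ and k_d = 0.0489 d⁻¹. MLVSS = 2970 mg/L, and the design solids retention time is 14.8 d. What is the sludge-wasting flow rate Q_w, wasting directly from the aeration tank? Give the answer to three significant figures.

From the SRT design equation V = Y Q (S₀−S) θ_c / [X (1 + k_d θ_c)] = 0.569 × 1800 × (1070 − 5.51) × 14.8 / [2970 × (1 + 0.0489 × 14.8)] = 1.61×10^7 / 5119 = 3152 m³.
For wasting at MLVSS concentration, Q_w = V/θ_c = 3152/14.8 = 213.0 m³/d.

Q_w ≈ 213 m³/d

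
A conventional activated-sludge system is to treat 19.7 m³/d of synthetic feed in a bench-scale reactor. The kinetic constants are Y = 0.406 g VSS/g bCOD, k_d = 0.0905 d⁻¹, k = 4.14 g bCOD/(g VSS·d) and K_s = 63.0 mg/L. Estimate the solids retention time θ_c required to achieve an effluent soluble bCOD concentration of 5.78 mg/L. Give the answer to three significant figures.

Specific growth rate at S = 5.78 mg/L: μ = YkS/(K_s+S) = 0.406·4.14·5.78/(63.0+5.78) = 0.1413 d⁻¹.
θ_c = 1/(μ − k_d) = 1/(0.1413 − 0.0905) = 1/0.05075 = 19.70 d.

θ_c ≈ 19.7 d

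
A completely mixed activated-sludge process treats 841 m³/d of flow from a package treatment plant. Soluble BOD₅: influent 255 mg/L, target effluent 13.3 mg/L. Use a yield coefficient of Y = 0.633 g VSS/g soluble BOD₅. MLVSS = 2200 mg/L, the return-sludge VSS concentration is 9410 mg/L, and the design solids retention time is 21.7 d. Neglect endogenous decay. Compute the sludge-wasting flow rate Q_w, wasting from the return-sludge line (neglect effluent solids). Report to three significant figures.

Q_w ≈ 13.7 m³/d

With k_d = 0 the design equation reduces to V = Y Q (S₀−S) θ_c / X = 0.633 × 841 × (255 − 13.3) × 21.7 / 2200 = 1269 m³.
θ_c = V·X/(Q_w·X_r) when wasting from the recycle, so Q_w = V·X/(θ_c·X_r) = 1269 × 2200 / (21.7 × 9410) = 13.67 m³/d.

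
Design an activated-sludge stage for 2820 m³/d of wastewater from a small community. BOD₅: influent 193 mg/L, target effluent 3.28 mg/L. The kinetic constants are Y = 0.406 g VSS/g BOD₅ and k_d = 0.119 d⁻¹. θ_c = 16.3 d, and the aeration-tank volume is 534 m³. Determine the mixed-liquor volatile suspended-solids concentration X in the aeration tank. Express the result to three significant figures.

X = Y·Q·ΔS·θ_c / [V·(1 + k_d θ_c)] = 0.406 × 2820 × (193 − 3.28) × 16.3 / [534 × (1 + 0.119 × 16.3)] = 2255 mg/L.

X ≈ 2260 mg/L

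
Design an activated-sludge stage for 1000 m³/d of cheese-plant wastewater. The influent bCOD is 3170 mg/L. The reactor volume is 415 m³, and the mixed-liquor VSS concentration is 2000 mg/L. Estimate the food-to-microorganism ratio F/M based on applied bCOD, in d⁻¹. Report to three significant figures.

F/M = applied load / biomass = Q·S₀/(V·X) = 1000 × 3170 / (415.0 × 2000) = 3.819 d⁻¹.

F/M ≈ 3.82 d⁻¹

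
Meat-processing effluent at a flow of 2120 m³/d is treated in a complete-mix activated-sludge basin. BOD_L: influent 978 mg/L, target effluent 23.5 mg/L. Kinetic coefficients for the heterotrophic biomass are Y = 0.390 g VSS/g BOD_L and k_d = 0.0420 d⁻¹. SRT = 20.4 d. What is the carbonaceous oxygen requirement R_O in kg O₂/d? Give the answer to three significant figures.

R_O ≈ 1420 kg O₂/d

Correct the yield for decay: Y_obs = Y/(1 + k_d θ_c) = 0.390 / (1 + 0.0420 × 20.4) = 0.390 / 1.857 = 0.2100.
Q·(S₀ − S) = 2120 × (978 − 23.5) × 10⁻³ = 2024 kg/d removed.
P_X = Y_obs·Q·(S₀ − S) = 0.2100 × 2024 = 425.0 kg VSS/d.
R_O = Q·(S₀ − S) − 1.42·P_X = 2024 − 1.42 × 425.0 = 1420 kg O₂/d.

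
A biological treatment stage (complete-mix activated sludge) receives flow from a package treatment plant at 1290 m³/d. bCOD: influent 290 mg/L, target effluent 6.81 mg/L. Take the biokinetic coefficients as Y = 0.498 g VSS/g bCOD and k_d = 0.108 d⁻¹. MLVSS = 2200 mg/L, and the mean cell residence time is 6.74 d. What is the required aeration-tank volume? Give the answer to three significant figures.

V ≈ 323 m³

Steady-state biomass mass balance: V·X·(1 + k_d·θ_c) = Y·Q·(S₀ − S)·θ_c, so V = 0.498 × 1290 × (290 − 6.81) × 6.74 / [2200 × (1 + 0.108 × 6.74)] = 1.23×10^6 / 3801 = 322.6 m³.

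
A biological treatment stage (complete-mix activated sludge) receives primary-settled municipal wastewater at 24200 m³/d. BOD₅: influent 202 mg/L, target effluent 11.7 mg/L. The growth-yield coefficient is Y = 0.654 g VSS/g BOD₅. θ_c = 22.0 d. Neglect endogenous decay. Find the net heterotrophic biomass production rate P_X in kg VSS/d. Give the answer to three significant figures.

P_X ≈ 3010 kg VSS/d

No decay correction is needed, so Y_obs = Y = 0.654.
ΔS = 202 − 11.7 = 190.3 mg/L, so the substrate removal rate is 24200 × 190.3/1000 = 4605 kg BOD₅/d.
Net biomass production P_X = Y_obs × Q·(S₀ − S) = 0.6540 × 4605 = 3012 kg VSS/d.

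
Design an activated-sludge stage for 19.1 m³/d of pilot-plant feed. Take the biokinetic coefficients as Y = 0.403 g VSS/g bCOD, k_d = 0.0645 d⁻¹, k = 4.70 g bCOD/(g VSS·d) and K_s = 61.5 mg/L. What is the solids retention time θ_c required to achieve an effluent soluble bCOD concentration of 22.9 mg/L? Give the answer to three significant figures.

At the target effluent, Y k S/(K_s+S) = 0.403×4.70×22.9/84.40 = 0.5139 d⁻¹.
1/θ_c = 0.5139 − 0.0645 = 0.4494 d⁻¹, so θ_c = 2.225 d.

θ_c ≈ 2.23 d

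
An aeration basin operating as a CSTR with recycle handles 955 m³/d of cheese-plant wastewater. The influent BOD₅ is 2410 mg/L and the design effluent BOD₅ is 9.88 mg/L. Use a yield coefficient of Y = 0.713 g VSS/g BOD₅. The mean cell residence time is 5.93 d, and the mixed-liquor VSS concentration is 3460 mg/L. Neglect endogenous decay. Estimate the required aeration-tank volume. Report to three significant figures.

With k_d = 0 the design equation reduces to V = Y Q (S₀−S) θ_c / X = 0.713 × 955 × (2410 − 9.88) × 5.93 / 3460 = 2801 m³.

V ≈ 2800 m³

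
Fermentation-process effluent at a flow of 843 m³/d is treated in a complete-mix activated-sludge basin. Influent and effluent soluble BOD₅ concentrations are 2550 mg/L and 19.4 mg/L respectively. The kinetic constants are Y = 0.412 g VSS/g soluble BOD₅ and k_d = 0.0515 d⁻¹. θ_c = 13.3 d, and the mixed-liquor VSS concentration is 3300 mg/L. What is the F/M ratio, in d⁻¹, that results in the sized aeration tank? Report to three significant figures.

F/M ≈ 0.310 d⁻¹

From the SRT design equation V = Y Q (S₀−S) θ_c / [X (1 + k_d θ_c)] = 0.412 × 843 × (2550 − 19.4) × 13.3 / [3300 × (1 + 0.0515 × 13.3)] = 1.17×10^7 / 5560 = 2102 m³.
F/M = applied load / biomass = Q·S₀/(V·X) = 843 × 2550 / (2102 × 3300) = 0.3099 d⁻¹.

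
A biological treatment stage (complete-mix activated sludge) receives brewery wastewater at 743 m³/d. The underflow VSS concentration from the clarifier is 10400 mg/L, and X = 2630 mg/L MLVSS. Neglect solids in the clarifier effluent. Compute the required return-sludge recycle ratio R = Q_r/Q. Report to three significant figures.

R ≈ 0.338

Solids balance on the clarifier gives (1+R)X = R·X_r, so R = X/(X_r − X) = 2630 / (10400 − 2630) = 0.3385.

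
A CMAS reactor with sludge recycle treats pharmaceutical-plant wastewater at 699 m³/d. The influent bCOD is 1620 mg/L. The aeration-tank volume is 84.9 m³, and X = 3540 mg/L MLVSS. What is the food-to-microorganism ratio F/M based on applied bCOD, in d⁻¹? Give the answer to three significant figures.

F/M = applied load / biomass = Q·S₀/(V·X) = 699 × 1620 / (84.90 × 3540) = 3.768 d⁻¹.

F/M ≈ 3.77 d⁻¹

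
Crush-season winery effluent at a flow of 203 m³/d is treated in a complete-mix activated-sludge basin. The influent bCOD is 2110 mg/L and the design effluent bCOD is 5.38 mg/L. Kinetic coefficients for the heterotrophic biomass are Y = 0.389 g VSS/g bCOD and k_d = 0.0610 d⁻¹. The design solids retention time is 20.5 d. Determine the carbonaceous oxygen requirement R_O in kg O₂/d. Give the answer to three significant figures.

R_O ≈ 322 kg O₂/d

Correct the yield for decay: Y_obs = Y/(1 + k_d θ_c) = 0.389 / (1 + 0.0610 × 20.5) = 0.389 / 2.250 = 0.1729.
Mass of bCOD removed per day: Q(S₀ − S) = 203 × 2105 g/m³ = 427.2 kg/d.
Biomass synthesised: P_X = Y_obs × 427.2 = 73.85 kg VSS/d.
R_O = Q·ΔS − 1.42 P_X = 427.2 − 104.9 = 322.4 kg O₂/d.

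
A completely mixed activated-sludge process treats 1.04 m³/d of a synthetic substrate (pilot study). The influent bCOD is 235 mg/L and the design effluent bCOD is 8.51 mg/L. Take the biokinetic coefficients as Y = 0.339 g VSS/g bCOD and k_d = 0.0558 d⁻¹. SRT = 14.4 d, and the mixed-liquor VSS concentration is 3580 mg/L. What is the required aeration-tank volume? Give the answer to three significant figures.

Steady-state biomass mass balance: V·X·(1 + k_d·θ_c) = Y·Q·(S₀ − S)·θ_c, so V = 0.339 × 1.04 × (235 − 8.51) × 14.4 / [3580 × (1 + 0.0558 × 14.4)] = 1.15×10^3 / 6457 = 0.1781 m³.

V ≈ 0.178 m³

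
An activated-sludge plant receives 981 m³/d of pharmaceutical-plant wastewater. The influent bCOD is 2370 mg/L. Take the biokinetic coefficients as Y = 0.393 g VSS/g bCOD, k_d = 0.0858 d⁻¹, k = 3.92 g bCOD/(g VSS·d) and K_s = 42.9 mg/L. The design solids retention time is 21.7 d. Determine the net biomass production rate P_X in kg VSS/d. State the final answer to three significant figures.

P_X ≈ 319 kg VSS/d

Effluent substrate depends only on kinetics and SRT: S = K_s(1 + k_d θ_c) / [θ_c(Yk − k_d) − 1] = 42.9 × (1 + 0.0858 × 21.7) / [21.7 × (0.393 × 3.92 − 0.0858) − 1] = 122.8 / 30.57 = 4.016 mg/L.
The observed yield is Y_obs = Y/(1 + k_d·θ_c) = 0.393 / (1 + 0.0858 × 21.7) = 0.393 / 2.862 = 0.1373 g VSS per g bCOD removed.
Mass of bCOD removed per day: Q(S₀ − S) = 981 × 2366 g/m³ = 2321 kg/d.
Biomass produced: P_X = Y_obs·Q·ΔS = 0.1373 × 2321 ≈ 318.7 kg VSS/d.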